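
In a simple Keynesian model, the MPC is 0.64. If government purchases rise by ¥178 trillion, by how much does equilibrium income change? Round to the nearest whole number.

The multiplier is 1/(1 − MPC) = 1/0.36.
ΔY = 178/0.36 = 494.44 ≈ 494

ΔY ≈ 494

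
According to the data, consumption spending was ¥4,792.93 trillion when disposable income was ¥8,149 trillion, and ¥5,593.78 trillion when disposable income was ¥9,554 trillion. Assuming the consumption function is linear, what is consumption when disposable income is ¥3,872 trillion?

MPC = (5593.78 − 4792.93)/(9554 − 8149) = 800.85/1405 = 0.57
a = 4792.93 − 0.57(8149) = 4792.93 − 4644.93 = 148
C = 148 + 0.57(3872) = 148 + 2207.04 = 2355.04

C = 2355.04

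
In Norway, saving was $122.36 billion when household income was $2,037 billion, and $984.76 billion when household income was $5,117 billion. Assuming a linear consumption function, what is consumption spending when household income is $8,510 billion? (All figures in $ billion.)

C = 6575.2

MPS = ΔS/ΔY = (984.76 − 122.36)/(5117 − 2037) = 862.4/3080 = 0.28
MPC = 1 − MPS = 0.72
Autonomous saving = 122.36 − 0.28(2037) = -448, so a = 448
C = 448 + 0.72(8510) = 448 + 6127.2 = 6575.2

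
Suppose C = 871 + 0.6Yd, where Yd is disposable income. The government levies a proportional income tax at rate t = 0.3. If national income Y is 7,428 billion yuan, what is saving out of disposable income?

Yd = (1 − 0.3)(7428) = 0.7(7428) = 5199.6
C = 871 + 0.6(5199.6) = 871 + 3119.76 = 3990.76
S = Yd − C = 5199.6 − 3990.76 = 1208.84

S = 1208.84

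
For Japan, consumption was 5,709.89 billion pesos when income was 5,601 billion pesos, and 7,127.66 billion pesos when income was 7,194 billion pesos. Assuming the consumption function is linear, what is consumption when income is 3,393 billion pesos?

C = 3744.77

MPC = (7127.66 − 5709.89)/(7194 − 5601) = 1417.77/1593 = 0.89
a = 5709.89 − 0.89(5601) = 5709.89 − 4984.89 = 725
C = 725 + 0.89(3393) = 725 + 3019.77 = 3744.77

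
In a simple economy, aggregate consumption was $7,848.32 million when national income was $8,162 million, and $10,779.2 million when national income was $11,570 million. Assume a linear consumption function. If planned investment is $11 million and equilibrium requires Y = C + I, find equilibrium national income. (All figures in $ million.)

MPC = (10779.2 − 7848.32)/(11570 − 8162) = 2930.88/3408 = 0.86
a = 7848.32 − 0.86(8162) = 829
Equilibrium: Y = 829 + 0.86Y + 11
0.14Y = 840, so Y = 840/0.14 = 6000

Y = 6000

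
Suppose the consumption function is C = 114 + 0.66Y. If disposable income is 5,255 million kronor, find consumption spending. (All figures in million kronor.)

C = 3582.3

C = 114 + 0.66(5255) = 114 + 3468.3 = 3582.3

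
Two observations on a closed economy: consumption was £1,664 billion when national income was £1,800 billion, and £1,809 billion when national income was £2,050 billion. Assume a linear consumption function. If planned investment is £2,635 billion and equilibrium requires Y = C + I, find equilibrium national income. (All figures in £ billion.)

Y = 7750

MPC = (1809 − 1664)/(2050 − 1800) = 145/250 = 0.58
a = 1664 − 0.58(1800) = 620
Equilibrium: Y = 620 + 0.58Y + 2635
0.42Y = 3255, so Y = 3255/0.42 = 7750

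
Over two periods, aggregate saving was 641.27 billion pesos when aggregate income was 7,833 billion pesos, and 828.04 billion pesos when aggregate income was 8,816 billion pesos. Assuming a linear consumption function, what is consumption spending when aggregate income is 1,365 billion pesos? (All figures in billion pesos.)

MPS = ΔS/ΔY = (828.04 − 641.27)/(8816 − 7833) = 186.77/983 = 0.19
MPC = 1 − MPS = 0.81
Autonomous saving = 641.27 − 0.19(7833) = -847, so a = 847
C = 847 + 0.81(1365) = 847 + 1105.65 = 1952.65

C = 1952.65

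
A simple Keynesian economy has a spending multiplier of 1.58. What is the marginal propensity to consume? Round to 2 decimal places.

MPC = 0.37

k = 1/(1 − MPC), so 1 − MPC = 1/k = 1/1.58 = 0.6329
MPC = 1 − 0.6329 = 0.37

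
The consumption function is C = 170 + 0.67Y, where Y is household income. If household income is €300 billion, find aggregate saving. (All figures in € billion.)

S = -71

C = 170 + 0.67(300) = 170 + 201 = 371
S = Y − C = 300 − 371 = -71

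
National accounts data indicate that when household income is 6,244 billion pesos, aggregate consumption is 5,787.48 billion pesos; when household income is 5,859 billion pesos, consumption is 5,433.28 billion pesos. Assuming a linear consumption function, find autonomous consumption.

MPC = ΔC/ΔY = (5787.48 − 5433.28)/(6244 − 5859) = 354.2/385 = 0.92
a = C − MPC·Y = 5433.28 − 0.92(5859) = 5433.28 − 5390.28 = 43

a = 43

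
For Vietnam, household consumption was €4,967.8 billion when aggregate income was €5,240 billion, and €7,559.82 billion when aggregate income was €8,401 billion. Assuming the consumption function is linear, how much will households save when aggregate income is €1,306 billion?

S = -435.92

MPC = (7559.82 − 4967.8)/(8401 − 5240) = 2592.02/3161 = 0.82
a = 4967.8 − 0.82(5240) = 4967.8 − 4296.8 = 671
C = 671 + 0.82(1306) = 1741.92
S = 1306 − 1741.92 = -435.92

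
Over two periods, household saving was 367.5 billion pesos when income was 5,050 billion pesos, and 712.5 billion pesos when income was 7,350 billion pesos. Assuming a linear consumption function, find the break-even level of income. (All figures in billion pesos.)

MPS = ΔS/ΔY = (712.5 − 367.5)/(7350 − 5050) = 345/2300 = 0.15
MPC = 1 − MPS = 0.85
From S(5050) = 367.5: −a + 0.15(5050) = 367.5, so a = 757.5 − 367.5 = 390
Break-even (S = 0): Y = a/MPS = 390/0.15 = 2600

Y = 2600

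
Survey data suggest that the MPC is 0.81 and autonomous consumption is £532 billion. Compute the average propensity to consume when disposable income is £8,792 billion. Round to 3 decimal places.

C = 532 + 0.81(8792) = 7653.52
APC = C/Y = 7653.52/8792 = 0.871

APC = 0.871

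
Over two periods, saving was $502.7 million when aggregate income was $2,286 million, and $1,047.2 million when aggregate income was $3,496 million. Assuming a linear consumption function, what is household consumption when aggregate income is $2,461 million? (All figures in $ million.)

C = 1879.55

MPS = ΔS/ΔY = (1047.2 − 502.7)/(3496 − 2286) = 544.5/1210 = 0.45
MPC = 1 − MPS = 0.55
Autonomous saving = 502.7 − 0.45(2286) = -526, so a = 526
C = 526 + 0.55(2461) = 526 + 1353.55 = 1879.55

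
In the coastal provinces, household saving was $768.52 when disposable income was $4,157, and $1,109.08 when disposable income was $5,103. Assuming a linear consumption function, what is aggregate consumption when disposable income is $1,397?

C = 1622.08

MPS = ΔS/ΔY = (1109.08 − 768.52)/(5103 − 4157) = 340.56/946 = 0.36
MPC = 1 − MPS = 0.64
Autonomous saving = 768.52 − 0.36(4157) = -728, so a = 728
C = 728 + 0.64(1397) = 728 + 894.08 = 1622.08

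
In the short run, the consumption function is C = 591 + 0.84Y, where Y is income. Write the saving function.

S = Y − C = Y − (591 + 0.84Y) = -591 + (1 − 0.84)Y

S = -591 + 0.16Y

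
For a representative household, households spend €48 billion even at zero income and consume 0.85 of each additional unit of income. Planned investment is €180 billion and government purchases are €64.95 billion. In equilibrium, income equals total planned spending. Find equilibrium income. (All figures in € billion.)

Y = C + I + G = 48 + 0.85Y + 180 + 64.95
Y − 0.85Y = 292.95
0.15Y = 292.95, so Y = 292.95/0.15 = 1953

Y = 1953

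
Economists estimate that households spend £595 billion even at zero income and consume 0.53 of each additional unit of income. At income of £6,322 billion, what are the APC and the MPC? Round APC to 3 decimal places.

MPC = 0.53 (the slope of the consumption function)
C = 595 + 0.53(6322) = 3945.66, so APC = 3945.66/6322 = 0.624

APC = 0.624; MPC = 0.53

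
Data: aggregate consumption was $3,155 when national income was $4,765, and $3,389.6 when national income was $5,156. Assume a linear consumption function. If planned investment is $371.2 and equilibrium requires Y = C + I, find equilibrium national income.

MPC = (3389.6 − 3155)/(5156 − 4765) = 234.6/391 = 0.6
a = 3155 − 0.6(4765) = 296
Equilibrium: Y = 296 + 0.6Y + 371.2
0.4Y = 667.2, so Y = 667.2/0.4 = 1668

Y = 1668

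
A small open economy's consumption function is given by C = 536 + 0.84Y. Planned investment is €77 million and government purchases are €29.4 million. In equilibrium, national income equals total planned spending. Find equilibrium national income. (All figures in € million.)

Y = 4015

Y = C + I + G = 536 + 0.84Y + 77 + 29.4
Y − 0.84Y = 642.4
0.16Y = 642.4, so Y = 642.4/0.16 = 4015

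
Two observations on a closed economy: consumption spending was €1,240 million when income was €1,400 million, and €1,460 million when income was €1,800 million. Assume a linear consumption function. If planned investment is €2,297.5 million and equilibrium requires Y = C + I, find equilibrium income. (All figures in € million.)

MPC = (1460 − 1240)/(1800 − 1400) = 220/400 = 0.55
a = 1240 − 0.55(1400) = 470
Equilibrium: Y = 470 + 0.55Y + 2297.5
0.45Y = 2767.5, so Y = 2767.5/0.45 = 6150

Y = 6150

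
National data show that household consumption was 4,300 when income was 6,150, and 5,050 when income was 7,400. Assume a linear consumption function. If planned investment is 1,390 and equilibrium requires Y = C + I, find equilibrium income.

Y = 5000

MPC = (5050 − 4300)/(7400 − 6150) = 750/1250 = 0.6
a = 4300 − 0.6(6150) = 610
Equilibrium: Y = 610 + 0.6Y + 1390
0.4Y = 2000, so Y = 2000/0.4 = 5000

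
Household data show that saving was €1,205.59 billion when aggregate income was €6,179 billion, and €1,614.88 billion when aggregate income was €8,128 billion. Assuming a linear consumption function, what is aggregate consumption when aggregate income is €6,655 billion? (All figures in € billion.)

C = 5349.45

MPS = ΔS/ΔY = (1614.88 − 1205.59)/(8128 − 6179) = 409.29/1949 = 0.21
MPC = 1 − MPS = 0.79
Autonomous saving = 1205.59 − 0.21(6179) = -92, so a = 92
C = 92 + 0.79(6655) = 92 + 5257.45 = 5349.45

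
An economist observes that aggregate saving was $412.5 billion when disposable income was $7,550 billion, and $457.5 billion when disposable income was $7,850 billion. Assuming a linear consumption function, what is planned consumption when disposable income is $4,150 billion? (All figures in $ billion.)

MPS = ΔS/ΔY = (457.5 − 412.5)/(7850 − 7550) = 45/300 = 0.15
MPC = 1 − MPS = 0.85
Autonomous saving = 412.5 − 0.15(7550) = -720, so a = 720
C = 720 + 0.85(4150) = 720 + 3527.5 = 4247.5

C = 4247.5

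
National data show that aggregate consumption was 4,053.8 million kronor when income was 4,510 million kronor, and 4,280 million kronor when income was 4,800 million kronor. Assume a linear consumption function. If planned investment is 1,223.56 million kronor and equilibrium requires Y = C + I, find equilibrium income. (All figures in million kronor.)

MPC = (4280 − 4053.8)/(4800 − 4510) = 226.2/290 = 0.78
a = 4053.8 − 0.78(4510) = 536
Equilibrium: Y = 536 + 0.78Y + 1223.56
0.22Y = 1759.56, so Y = 1759.56/0.22 = 7998

Y = 7998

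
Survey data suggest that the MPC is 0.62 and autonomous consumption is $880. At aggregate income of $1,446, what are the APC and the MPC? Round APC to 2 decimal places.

APC = 1.23; MPC = 0.62

MPC = 0.62 (the slope of the consumption function)
C = 880 + 0.62(1446) = 1776.52, so APC = 1776.52/1446 = 1.23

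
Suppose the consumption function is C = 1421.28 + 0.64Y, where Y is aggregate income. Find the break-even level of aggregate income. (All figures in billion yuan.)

Y = 3948

At break-even, C = Y: 1421.28 + 0.64Y = Y
0.36Y = 1421.28, so Y = 1421.28/0.36 = 3948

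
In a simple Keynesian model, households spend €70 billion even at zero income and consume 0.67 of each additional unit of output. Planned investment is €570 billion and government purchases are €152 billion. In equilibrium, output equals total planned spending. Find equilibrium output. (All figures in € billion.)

Y = C + I + G = 70 + 0.67Y + 570 + 152
Y − 0.67Y = 792
0.33Y = 792, so Y = 792/0.33 = 2400

Y = 2400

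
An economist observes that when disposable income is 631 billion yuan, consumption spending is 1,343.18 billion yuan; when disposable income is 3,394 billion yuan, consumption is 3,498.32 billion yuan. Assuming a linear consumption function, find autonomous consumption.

MPC = ΔC/ΔY = (3498.32 − 1343.18)/(3394 − 631) = 2155.14/2763 = 0.78
a = C − MPC·Y = 1343.18 − 0.78(631) = 1343.18 − 492.18 = 851

a = 851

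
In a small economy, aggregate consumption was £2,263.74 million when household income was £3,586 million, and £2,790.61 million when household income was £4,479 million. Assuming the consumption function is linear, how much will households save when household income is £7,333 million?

MPC = (2790.61 − 2263.74)/(4479 − 3586) = 526.87/893 = 0.59
a = 2263.74 − 0.59(3586) = 2263.74 − 2115.74 = 148
C = 148 + 0.59(7333) = 4474.47
S = 7333 − 4474.47 = 2858.53

S = 2858.53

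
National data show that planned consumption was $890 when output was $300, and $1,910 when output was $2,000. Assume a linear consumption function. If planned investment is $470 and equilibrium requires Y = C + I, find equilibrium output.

MPC = (1910 − 890)/(2000 − 300) = 1020/1700 = 0.6
a = 890 − 0.6(300) = 710
Equilibrium: Y = 710 + 0.6Y + 470
0.4Y = 1180, so Y = 1180/0.4 = 2950

Y = 2950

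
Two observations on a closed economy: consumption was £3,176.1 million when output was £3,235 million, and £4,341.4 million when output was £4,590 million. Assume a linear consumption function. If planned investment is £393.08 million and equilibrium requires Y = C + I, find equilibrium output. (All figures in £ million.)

Y = 5622

MPC = (4341.4 − 3176.1)/(4590 − 3235) = 1165.3/1355 = 0.86
a = 3176.1 − 0.86(3235) = 394
Equilibrium: Y = 394 + 0.86Y + 393.08
0.14Y = 787.08, so Y = 787.08/0.14 = 5622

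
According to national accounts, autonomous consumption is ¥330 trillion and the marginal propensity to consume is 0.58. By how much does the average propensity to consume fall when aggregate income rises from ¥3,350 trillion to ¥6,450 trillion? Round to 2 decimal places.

ΔAPC = 0.05

At Y = 3350: C = 330 + 0.58(3350) = 2273, APC = 2273/3350 = 0.679
At Y = 6450: C = 4071, APC = 4071/6450 = 0.631
Fall in APC = 0.679 − 0.631 = 0.048 ≈ 0.05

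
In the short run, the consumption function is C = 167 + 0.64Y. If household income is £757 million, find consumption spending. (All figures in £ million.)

C = 651.48

C = 167 + 0.64(757) = 167 + 484.48 = 651.48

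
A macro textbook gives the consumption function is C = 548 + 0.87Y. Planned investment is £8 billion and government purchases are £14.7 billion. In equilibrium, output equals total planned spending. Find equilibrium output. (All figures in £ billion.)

Y = C + I + G = 548 + 0.87Y + 8 + 14.7
Y − 0.87Y = 570.7
0.13Y = 570.7, so Y = 570.7/0.13 = 4390

Y = 4390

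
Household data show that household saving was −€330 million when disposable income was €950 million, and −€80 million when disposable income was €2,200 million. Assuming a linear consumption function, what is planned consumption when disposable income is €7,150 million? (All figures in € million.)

MPS = ΔS/ΔY = (-80 − (-330))/(2200 − 950) = 250/1250 = 0.2
MPC = 1 − MPS = 0.8
Autonomous saving = -330 − 0.2(950) = -520, so a = 520
C = 520 + 0.8(7150) = 520 + 5720 = 6240

C = 6240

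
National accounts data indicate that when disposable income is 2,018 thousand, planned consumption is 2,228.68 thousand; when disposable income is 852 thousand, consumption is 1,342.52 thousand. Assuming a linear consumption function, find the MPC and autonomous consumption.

MPC = ΔC/ΔY = (2228.68 − 1342.52)/(2018 − 852) = 886.16/1166 = 0.76
a = C − MPC·Y = 1342.52 − 0.76(852) = 1342.52 − 647.52 = 695

MPC = 0.76; a = 695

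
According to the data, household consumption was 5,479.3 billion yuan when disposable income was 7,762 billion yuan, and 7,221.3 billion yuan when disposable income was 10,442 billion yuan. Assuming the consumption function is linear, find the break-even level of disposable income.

Y = 1240

MPC = (7221.3 − 5479.3)/(10442 − 7762) = 1742/2680 = 0.65
a = 5479.3 − 0.65(7762) = 5479.3 − 5045.3 = 434
Break-even: Y = a/(1−MPC) = 434/0.35 = 1240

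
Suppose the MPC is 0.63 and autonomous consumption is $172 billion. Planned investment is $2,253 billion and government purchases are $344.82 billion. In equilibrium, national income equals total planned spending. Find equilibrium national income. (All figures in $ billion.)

Y = C + I + G = 172 + 0.63Y + 2253 + 344.82
Y − 0.63Y = 2769.82
0.37Y = 2769.82, so Y = 2769.82/0.37 = 7486

Y = 7486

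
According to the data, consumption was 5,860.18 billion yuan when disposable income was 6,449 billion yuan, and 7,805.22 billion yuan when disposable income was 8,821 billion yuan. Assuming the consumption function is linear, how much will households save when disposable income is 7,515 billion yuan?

MPC = (7805.22 − 5860.18)/(8821 − 6449) = 1945.04/2372 = 0.82
a = 5860.18 − 0.82(6449) = 5860.18 − 5288.18 = 572
C = 572 + 0.82(7515) = 6734.3
S = 7515 − 6734.3 = 780.7

S = 780.7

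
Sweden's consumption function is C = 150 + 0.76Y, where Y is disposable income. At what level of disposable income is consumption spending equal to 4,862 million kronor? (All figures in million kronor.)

Y = 6200

150 + 0.76Y = 4862
0.76Y = 4712, so Y = 4712/0.76 = 6200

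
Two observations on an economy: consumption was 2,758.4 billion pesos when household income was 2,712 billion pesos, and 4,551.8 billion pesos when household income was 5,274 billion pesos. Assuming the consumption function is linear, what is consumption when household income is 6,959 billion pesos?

C = 5731.3

MPC = (4551.8 − 2758.4)/(5274 − 2712) = 1793.4/2562 = 0.7
a = 2758.4 − 0.7(2712) = 2758.4 − 1898.4 = 860
C = 860 + 0.7(6959) = 860 + 4871.3 = 5731.3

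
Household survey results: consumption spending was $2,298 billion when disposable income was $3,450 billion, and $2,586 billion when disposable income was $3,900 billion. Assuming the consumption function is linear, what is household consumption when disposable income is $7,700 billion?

MPC = (2586 − 2298)/(3900 − 3450) = 288/450 = 0.64
a = 2298 − 0.64(3450) = 2298 − 2208 = 90
C = 90 + 0.64(7700) = 90 + 4928 = 5018

C = 5018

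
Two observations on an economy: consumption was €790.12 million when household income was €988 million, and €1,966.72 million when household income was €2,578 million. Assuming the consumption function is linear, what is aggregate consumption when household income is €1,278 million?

C = 1004.72

MPC = (1966.72 − 790.12)/(2578 − 988) = 1176.6/1590 = 0.74
a = 790.12 − 0.74(988) = 790.12 − 731.12 = 59
C = 59 + 0.74(1278) = 59 + 945.72 = 1004.72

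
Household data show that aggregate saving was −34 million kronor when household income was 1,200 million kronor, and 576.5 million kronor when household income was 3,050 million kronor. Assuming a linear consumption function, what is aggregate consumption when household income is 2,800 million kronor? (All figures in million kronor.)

C = 2306

MPS = ΔS/ΔY = (576.5 − (-34))/(3050 − 1200) = 610.5/1850 = 0.33
MPC = 1 − MPS = 0.67
Autonomous saving = -34 − 0.33(1200) = -430, so a = 430
C = 430 + 0.67(2800) = 430 + 1876 = 2306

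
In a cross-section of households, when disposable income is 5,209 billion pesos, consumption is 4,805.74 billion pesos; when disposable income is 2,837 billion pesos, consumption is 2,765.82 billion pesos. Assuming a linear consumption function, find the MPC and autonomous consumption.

MPC = ΔC/ΔY = (4805.74 − 2765.82)/(5209 − 2837) = 2039.92/2372 = 0.86
a = C − MPC·Y = 2765.82 − 0.86(2837) = 2765.82 − 2439.82 = 326

MPC = 0.86; a = 326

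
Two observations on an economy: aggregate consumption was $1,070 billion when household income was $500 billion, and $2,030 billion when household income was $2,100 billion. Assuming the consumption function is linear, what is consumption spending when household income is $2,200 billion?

C = 2090

MPC = (2030 − 1070)/(2100 − 500) = 960/1600 = 0.6
a = 1070 − 0.6(500) = 1070 − 300 = 770
C = 770 + 0.6(2200) = 770 + 1320 = 2090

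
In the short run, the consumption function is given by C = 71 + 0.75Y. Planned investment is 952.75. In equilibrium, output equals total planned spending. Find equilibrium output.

Y = C + I = 71 + 0.75Y + 952.75
Y − 0.75Y = 1023.75
0.25Y = 1023.75, so Y = 1023.75/0.25 = 4095

Y = 4095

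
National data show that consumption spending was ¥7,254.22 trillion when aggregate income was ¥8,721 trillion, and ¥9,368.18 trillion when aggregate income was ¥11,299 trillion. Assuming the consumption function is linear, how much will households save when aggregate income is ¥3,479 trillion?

S = 523.22

MPC = (9368.18 − 7254.22)/(11299 − 8721) = 2113.96/2578 = 0.82
a = 7254.22 − 0.82(8721) = 7254.22 − 7151.22 = 103
C = 103 + 0.82(3479) = 2955.78
S = 3479 − 2955.78 = 523.22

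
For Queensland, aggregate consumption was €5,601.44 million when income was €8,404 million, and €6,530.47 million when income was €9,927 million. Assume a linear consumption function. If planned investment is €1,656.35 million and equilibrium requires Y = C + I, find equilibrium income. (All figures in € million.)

MPC = (6530.47 − 5601.44)/(9927 − 8404) = 929.03/1523 = 0.61
a = 5601.44 − 0.61(8404) = 475
Equilibrium: Y = 475 + 0.61Y + 1656.35
0.39Y = 2131.35, so Y = 2131.35/0.39 = 5465

Y = 5465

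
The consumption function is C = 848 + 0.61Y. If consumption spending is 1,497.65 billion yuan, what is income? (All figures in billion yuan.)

848 + 0.61Y = 1497.65
0.61Y = 649.65, so Y = 649.65/0.61 = 1065

Y = 1065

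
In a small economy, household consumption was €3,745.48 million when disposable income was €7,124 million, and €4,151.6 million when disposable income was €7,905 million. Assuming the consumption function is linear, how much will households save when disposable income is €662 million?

MPC = (4151.6 − 3745.48)/(7905 − 7124) = 406.12/781 = 0.52
a = 3745.48 − 0.52(7124) = 3745.48 − 3704.48 = 41
C = 41 + 0.52(662) = 385.24
S = 662 − 385.24 = 276.76

S = 276.76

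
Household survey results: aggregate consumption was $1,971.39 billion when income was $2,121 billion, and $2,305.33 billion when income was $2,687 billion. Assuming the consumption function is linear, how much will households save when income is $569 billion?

S = -486.71

MPC = (2305.33 − 1971.39)/(2687 − 2121) = 333.94/566 = 0.59
a = 1971.39 − 0.59(2121) = 1971.39 − 1251.39 = 720
C = 720 + 0.59(569) = 1055.71
S = 569 − 1055.71 = -486.71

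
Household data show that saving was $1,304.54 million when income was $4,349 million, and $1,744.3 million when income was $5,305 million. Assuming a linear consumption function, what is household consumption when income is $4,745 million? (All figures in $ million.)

MPS = ΔS/ΔY = (1744.3 − 1304.54)/(5305 − 4349) = 439.76/956 = 0.46
MPC = 1 − MPS = 0.54
Autonomous saving = 1304.54 − 0.46(4349) = -696, so a = 696
C = 696 + 0.54(4745) = 696 + 2562.3 = 3258.3

C = 3258.3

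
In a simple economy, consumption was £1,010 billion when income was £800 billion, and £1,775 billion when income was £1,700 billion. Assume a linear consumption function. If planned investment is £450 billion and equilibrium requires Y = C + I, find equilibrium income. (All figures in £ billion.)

Y = 5200

MPC = (1775 − 1010)/(1700 − 800) = 765/900 = 0.85
a = 1010 − 0.85(800) = 330
Equilibrium: Y = 330 + 0.85Y + 450
0.15Y = 780, so Y = 780/0.15 = 5200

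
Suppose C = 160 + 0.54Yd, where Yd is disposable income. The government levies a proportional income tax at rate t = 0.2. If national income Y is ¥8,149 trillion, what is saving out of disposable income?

Yd = (1 − 0.2)(8149) = 0.8(8149) = 6519.2
C = 160 + 0.54(6519.2) = 160 + 3520.368 = 3680.368
S = Yd − C = 6519.2 − 3680.368 = 2838.832

S = 2838.832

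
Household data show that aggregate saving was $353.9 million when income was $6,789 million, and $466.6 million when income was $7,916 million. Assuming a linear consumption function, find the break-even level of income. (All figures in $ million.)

Y = 3250

MPS = ΔS/ΔY = (466.6 − 353.9)/(7916 − 6789) = 112.7/1127 = 0.1
MPC = 1 − MPS = 0.9
From S(6789) = 353.9: −a + 0.1(6789) = 353.9, so a = 678.9 − 353.9 = 325
Break-even (S = 0): Y = a/MPS = 325/0.1 = 3250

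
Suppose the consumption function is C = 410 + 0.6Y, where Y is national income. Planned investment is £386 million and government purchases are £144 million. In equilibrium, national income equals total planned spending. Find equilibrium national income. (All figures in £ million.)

Y = 2350

Y = C + I + G = 410 + 0.6Y + 386 + 144
Y − 0.6Y = 940
0.4Y = 940, so Y = 940/0.4 = 2350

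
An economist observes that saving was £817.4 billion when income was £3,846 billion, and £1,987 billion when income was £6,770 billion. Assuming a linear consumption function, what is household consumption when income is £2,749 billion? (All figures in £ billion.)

C = 2370.4

MPS = ΔS/ΔY = (1987 − 817.4)/(6770 − 3846) = 1169.6/2924 = 0.4
MPC = 1 − MPS = 0.6
Autonomous saving = 817.4 − 0.4(3846) = -721, so a = 721
C = 721 + 0.6(2749) = 721 + 1649.4 = 2370.4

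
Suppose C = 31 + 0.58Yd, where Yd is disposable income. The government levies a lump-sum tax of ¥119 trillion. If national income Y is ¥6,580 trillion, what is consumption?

Yd = Y − T = 6580 − 119 = 6461
C = 31 + 0.58(6461) = 31 + 3747.38 = 3778.38

C = 3778.38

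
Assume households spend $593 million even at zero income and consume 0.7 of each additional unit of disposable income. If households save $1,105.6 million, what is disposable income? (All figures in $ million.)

S = Y − C = -593 + 0.3Y
-593 + 0.3Y = 1105.6, so 0.3Y = 1698.6 and Y = 5662

Y = 5662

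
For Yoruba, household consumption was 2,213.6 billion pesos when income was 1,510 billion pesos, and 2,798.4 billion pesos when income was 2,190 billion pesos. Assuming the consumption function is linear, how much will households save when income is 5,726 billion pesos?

S = -113.36

MPC = (2798.4 − 2213.6)/(2190 − 1510) = 584.8/680 = 0.86
a = 2213.6 − 0.86(1510) = 2213.6 − 1298.6 = 915
C = 915 + 0.86(5726) = 5839.36
S = 5726 − 5839.36 = -113.36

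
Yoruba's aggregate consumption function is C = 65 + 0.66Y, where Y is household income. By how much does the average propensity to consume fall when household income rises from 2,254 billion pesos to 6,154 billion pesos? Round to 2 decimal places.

ΔAPC = 0.02

At Y = 2254: C = 65 + 0.66(2254) = 1552.64, APC = 1552.64/2254 = 0.689
At Y = 6154: C = 4126.64, APC = 4126.64/6154 = 0.671
Fall in APC = 0.689 − 0.671 = 0.018 ≈ 0.02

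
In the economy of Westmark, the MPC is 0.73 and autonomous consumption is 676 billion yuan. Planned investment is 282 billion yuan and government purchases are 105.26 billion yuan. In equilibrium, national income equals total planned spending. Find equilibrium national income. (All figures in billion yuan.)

Y = C + I + G = 676 + 0.73Y + 282 + 105.26
Y − 0.73Y = 1063.26
0.27Y = 1063.26, so Y = 1063.26/0.27 = 3938

Y = 3938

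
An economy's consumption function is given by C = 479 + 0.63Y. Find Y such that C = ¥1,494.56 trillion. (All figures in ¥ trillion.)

479 + 0.63Y = 1494.56
0.63Y = 1015.56, so Y = 1015.56/0.63 = 1612

Y = 1612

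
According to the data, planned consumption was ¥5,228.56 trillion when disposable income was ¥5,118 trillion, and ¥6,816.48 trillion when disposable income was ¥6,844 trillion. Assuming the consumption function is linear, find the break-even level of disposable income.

MPC = (6816.48 − 5228.56)/(6844 − 5118) = 1587.92/1726 = 0.92
a = 5228.56 − 0.92(5118) = 5228.56 − 4708.56 = 520
Break-even: Y = a/(1−MPC) = 520/0.08 = 6500

Y = 6500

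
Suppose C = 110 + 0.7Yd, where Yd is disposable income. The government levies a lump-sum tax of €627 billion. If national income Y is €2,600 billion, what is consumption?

C = 1491.1

Yd = Y − T = 2600 − 627 = 1973
C = 110 + 0.7(1973) = 110 + 1381.1 = 1491.1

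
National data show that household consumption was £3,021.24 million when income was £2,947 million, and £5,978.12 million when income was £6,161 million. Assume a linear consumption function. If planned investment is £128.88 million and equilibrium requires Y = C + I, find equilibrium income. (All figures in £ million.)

Y = 5486

MPC = (5978.12 − 3021.24)/(6161 − 2947) = 2956.88/3214 = 0.92
a = 3021.24 − 0.92(2947) = 310
Equilibrium: Y = 310 + 0.92Y + 128.88
0.08Y = 438.88, so Y = 438.88/0.08 = 5486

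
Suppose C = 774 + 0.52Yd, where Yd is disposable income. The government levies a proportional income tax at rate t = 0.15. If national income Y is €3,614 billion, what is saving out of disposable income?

Yd = (1 − 0.15)(3614) = 0.85(3614) = 3071.9
C = 774 + 0.52(3071.9) = 774 + 1597.388 = 2371.388
S = Yd − C = 3071.9 − 2371.388 = 700.512

S = 700.512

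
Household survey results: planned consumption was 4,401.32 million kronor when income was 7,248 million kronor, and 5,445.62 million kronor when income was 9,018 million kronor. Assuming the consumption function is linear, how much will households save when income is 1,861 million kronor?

S = 638.01

MPC = (5445.62 − 4401.32)/(9018 − 7248) = 1044.3/1770 = 0.59
a = 4401.32 − 0.59(7248) = 4401.32 − 4276.32 = 125
C = 125 + 0.59(1861) = 1222.99
S = 1861 − 1222.99 = 638.01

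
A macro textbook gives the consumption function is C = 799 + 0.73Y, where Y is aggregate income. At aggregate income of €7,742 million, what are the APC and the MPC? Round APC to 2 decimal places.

MPC = 0.73 (the slope of the consumption function)
C = 799 + 0.73(7742) = 6450.66, so APC = 6450.66/7742 = 0.83

APC = 0.83; MPC = 0.73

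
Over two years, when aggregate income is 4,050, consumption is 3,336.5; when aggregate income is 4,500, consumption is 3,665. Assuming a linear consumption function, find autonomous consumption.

a = 380

MPC = ΔC/ΔY = (3665 − 3336.5)/(4500 − 4050) = 328.5/450 = 0.73
a = C − MPC·Y = 3336.5 − 0.73(4050) = 3336.5 − 2956.5 = 380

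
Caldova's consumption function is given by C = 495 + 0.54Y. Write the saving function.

S = Y − C = Y − (495 + 0.54Y) = -495 + (1 − 0.54)Y

S = -495 + 0.46Y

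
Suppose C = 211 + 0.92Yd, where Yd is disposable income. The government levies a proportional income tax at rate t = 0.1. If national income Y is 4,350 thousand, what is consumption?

C = 3812.8

Yd = (1 − 0.1)(4350) = 0.9(4350) = 3915
C = 211 + 0.92(3915) = 211 + 3601.8 = 3812.8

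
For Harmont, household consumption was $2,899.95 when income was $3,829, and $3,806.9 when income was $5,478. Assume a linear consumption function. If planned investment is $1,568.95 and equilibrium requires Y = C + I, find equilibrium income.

MPC = (3806.9 − 2899.95)/(5478 − 3829) = 906.95/1649 = 0.55
a = 2899.95 − 0.55(3829) = 794
Equilibrium: Y = 794 + 0.55Y + 1568.95
0.45Y = 2362.95, so Y = 2362.95/0.45 = 5251

Y = 5251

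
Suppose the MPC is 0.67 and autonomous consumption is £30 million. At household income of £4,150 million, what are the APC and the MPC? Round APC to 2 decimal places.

MPC = 0.67 (the slope of the consumption function)
C = 30 + 0.67(4150) = 2810.5, so APC = 2810.5/4150 = 0.68

APC = 0.68; MPC = 0.67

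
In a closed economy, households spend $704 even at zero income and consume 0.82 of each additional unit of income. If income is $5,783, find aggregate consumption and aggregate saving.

C = 704 + 0.82(5783) = 704 + 4742.06 = 5446.06
S = Y − C = 5783 − 5446.06 = 336.94

C = 5446.06; S = 336.94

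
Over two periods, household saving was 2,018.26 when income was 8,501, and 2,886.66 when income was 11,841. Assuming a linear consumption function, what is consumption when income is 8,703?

C = 6632.22

MPS = ΔS/ΔY = (2886.66 − 2018.26)/(11841 − 8501) = 868.4/3340 = 0.26
MPC = 1 − MPS = 0.74
Autonomous saving = 2018.26 − 0.26(8501) = -192, so a = 192
C = 192 + 0.74(8703) = 192 + 6440.22 = 6632.22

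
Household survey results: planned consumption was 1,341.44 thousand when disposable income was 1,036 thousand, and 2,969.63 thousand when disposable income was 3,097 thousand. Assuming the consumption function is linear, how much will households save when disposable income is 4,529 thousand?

S = 428.09

MPC = (2969.63 − 1341.44)/(3097 − 1036) = 1628.19/2061 = 0.79
a = 1341.44 − 0.79(1036) = 1341.44 − 818.44 = 523
C = 523 + 0.79(4529) = 4100.91
S = 4529 − 4100.91 = 428.09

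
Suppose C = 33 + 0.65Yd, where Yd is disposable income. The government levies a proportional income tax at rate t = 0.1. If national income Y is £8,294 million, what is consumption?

Yd = (1 − 0.1)(8294) = 0.9(8294) = 7464.6
C = 33 + 0.65(7464.6) = 33 + 4851.99 = 4884.99

C = 4884.99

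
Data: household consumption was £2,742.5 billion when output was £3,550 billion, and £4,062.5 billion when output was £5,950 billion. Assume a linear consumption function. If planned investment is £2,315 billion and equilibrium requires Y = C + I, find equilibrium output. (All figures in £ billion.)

Y = 6900

MPC = (4062.5 − 2742.5)/(5950 − 3550) = 1320/2400 = 0.55
a = 2742.5 − 0.55(3550) = 790
Equilibrium: Y = 790 + 0.55Y + 2315
0.45Y = 3105, so Y = 3105/0.45 = 6900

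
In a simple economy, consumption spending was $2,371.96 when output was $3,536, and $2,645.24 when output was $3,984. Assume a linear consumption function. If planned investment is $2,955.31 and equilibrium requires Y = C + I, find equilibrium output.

Y = 8129

MPC = (2645.24 − 2371.96)/(3984 − 3536) = 273.28/448 = 0.61
a = 2371.96 − 0.61(3536) = 215
Equilibrium: Y = 215 + 0.61Y + 2955.31
0.39Y = 3170.31, so Y = 3170.31/0.39 = 8129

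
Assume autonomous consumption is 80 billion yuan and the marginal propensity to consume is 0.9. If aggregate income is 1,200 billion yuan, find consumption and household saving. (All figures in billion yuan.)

C = 1160; S = 40

C = 80 + 0.9(1200) = 80 + 1080 = 1160
S = Y − C = 1200 − 1160 = 40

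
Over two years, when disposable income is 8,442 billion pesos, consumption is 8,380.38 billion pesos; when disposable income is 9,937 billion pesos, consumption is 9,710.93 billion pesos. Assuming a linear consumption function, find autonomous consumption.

a = 867

MPC = ΔC/ΔY = (9710.93 − 8380.38)/(9937 − 8442) = 1330.55/1495 = 0.89
a = C − MPC·Y = 8380.38 − 0.89(8442) = 8380.38 − 7513.38 = 867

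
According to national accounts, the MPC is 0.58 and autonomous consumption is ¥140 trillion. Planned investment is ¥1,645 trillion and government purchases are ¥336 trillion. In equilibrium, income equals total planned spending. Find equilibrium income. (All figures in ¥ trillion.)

Y = 5050

Y = C + I + G = 140 + 0.58Y + 1645 + 336
Y − 0.58Y = 2121
0.42Y = 2121, so Y = 2121/0.42 = 5050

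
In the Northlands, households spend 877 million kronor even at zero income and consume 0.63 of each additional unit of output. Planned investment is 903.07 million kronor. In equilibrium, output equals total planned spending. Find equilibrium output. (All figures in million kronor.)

Y = 4811

Y = C + I = 877 + 0.63Y + 903.07
Y − 0.63Y = 1780.07
0.37Y = 1780.07, so Y = 1780.07/0.37 = 4811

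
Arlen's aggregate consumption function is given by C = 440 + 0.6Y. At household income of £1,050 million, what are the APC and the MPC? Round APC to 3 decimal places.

MPC = 0.6 (the slope of the consumption function)
C = 440 + 0.6(1050) = 1070, so APC = 1070/1050 = 1.019

APC = 1.019; MPC = 0.6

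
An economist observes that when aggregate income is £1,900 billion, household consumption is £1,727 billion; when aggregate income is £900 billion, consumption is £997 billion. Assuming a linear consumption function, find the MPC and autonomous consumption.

MPC = ΔC/ΔY = (1727 − 997)/(1900 − 900) = 730/1000 = 0.73
a = C − MPC·Y = 997 − 0.73(900) = 997 − 657 = 340

MPC = 0.73; a = 340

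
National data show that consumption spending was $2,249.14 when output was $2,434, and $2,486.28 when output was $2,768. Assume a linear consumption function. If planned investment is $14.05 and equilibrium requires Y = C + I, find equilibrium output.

Y = 1845

MPC = (2486.28 − 2249.14)/(2768 − 2434) = 237.14/334 = 0.71
a = 2249.14 − 0.71(2434) = 521
Equilibrium: Y = 521 + 0.71Y + 14.05
0.29Y = 535.05, so Y = 535.05/0.29 = 1845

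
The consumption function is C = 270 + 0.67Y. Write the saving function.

S = Y − C = Y − (270 + 0.67Y) = -270 + (1 − 0.67)Y

S = -270 + 0.33Y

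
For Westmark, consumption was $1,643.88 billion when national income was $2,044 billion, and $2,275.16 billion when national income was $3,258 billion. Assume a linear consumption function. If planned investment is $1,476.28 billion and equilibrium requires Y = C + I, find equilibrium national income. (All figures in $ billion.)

MPC = (2275.16 − 1643.88)/(3258 − 2044) = 631.28/1214 = 0.52
a = 1643.88 − 0.52(2044) = 581
Equilibrium: Y = 581 + 0.52Y + 1476.28
0.48Y = 2057.28, so Y = 2057.28/0.48 = 4286

Y = 4286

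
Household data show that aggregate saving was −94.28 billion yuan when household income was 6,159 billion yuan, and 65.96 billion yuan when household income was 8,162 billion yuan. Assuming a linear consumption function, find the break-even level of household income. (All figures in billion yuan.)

Y = 7337.5

MPS = ΔS/ΔY = (65.96 − (-94.28))/(8162 − 6159) = 160.24/2003 = 0.08
MPC = 1 − MPS = 0.92
From S(6159) = -94.28: −a + 0.08(6159) = -94.28, so a = 492.72 − (-94.28) = 587
Break-even (S = 0): Y = a/MPS = 587/0.08 = 7337.5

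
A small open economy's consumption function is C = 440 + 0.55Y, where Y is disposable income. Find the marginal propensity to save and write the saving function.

MPS = 1 − MPC = 1 − 0.55 = 0.45
S = Y − C = -440 + 0.45Y

MPS = 0.45; S = -440 + 0.45Y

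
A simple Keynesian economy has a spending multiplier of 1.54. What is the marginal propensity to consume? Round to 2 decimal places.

k = 1/(1 − MPC), so 1 − MPC = 1/k = 1/1.54 = 0.6494
MPC = 1 − 0.6494 = 0.35

MPC = 0.35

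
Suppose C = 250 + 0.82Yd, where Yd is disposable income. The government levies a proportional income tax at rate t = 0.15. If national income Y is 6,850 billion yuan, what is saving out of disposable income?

S = 798.05

Yd = (1 − 0.15)(6850) = 0.85(6850) = 5822.5
C = 250 + 0.82(5822.5) = 250 + 4774.45 = 5024.45
S = Yd − C = 5822.5 − 5024.45 = 798.05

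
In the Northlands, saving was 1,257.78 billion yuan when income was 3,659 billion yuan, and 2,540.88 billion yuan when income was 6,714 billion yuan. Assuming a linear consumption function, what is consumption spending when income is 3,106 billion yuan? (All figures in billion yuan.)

MPS = ΔS/ΔY = (2540.88 − 1257.78)/(6714 − 3659) = 1283.1/3055 = 0.42
MPC = 1 − MPS = 0.58
Autonomous saving = 1257.78 − 0.42(3659) = -279, so a = 279
C = 279 + 0.58(3106) = 279 + 1801.48 = 2080.48

C = 2080.48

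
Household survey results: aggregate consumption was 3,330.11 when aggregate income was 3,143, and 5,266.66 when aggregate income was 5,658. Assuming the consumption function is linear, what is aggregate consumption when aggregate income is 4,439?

C = 4328.03

MPC = (5266.66 − 3330.11)/(5658 − 3143) = 1936.55/2515 = 0.77
a = 3330.11 − 0.77(3143) = 3330.11 − 2420.11 = 910
C = 910 + 0.77(4439) = 910 + 3418.03 = 4328.03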